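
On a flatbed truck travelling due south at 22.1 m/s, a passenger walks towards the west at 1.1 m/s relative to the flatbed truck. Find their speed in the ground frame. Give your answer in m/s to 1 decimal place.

22.1 m/s

Taking east as x and north as y: flatbed truck velocity = (0.000, -22.100) m/s; passenger velocity relative to flatbed truck = (-1.100, 0.000) m/s.
Velocity relative to ground = (0.000, -22.100) + (-1.100, 0.000) = (-1.100, -22.100) m/s.
Speed = |(-1.100, -22.100)| = 22.127 m/s.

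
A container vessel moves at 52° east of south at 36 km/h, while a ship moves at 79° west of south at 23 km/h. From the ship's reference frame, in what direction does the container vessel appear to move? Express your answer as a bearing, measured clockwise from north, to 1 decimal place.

109.2°

Taking east as x and north as y: container vessel velocity = (28.368, -22.164) km/h; ship velocity = (-22.577, -4.389) km/h.
Velocity of container vessel relative to ship = (28.368, -22.164) − (-22.577, -4.389) = (50.946, -17.775) km/h.
Bearing = atan2(50.95, -17.78) = 109.23° clockwise from north.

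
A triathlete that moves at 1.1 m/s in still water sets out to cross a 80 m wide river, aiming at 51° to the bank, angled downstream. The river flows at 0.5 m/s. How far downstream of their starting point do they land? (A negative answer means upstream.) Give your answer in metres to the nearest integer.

Perpendicular speed = 0.855 m/s; crossing time = 80 / 0.855 = 93.583 s.
Net downstream speed = 1.192 m/s.
Drift = 1.192 × 93.583 = 111.574 m (downstream).

112 m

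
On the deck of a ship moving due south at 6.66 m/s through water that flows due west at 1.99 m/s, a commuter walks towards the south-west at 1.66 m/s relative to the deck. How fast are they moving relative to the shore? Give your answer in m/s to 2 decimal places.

In east/north components (m/s): commuter relative to ship = (-1.174, -1.174); ship relative to water = (0.000, -6.660); water relative to ground = (-1.990, 0.000).
Sum = (-3.164, -7.834) m/s.
Speed = |(-3.164, -7.834)| = 8.449 m/s.

8.45 m/s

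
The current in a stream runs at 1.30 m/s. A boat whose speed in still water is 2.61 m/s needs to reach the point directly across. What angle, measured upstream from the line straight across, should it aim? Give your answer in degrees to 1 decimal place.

29.9°

To cancel the current, the upstream component of the boat's velocity must equal the flow: 2.61 sin θ = 1.30.
sin θ = 1.30 / 2.61 = 0.4981.
θ = arcsin(0.4981) = 29.873°.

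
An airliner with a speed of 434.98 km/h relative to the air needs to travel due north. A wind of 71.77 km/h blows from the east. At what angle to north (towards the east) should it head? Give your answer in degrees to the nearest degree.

9°

The wind pushes perpendicular to the desired track; the heading must have a component into the wind equal to 71.77 km/h: 434.98 sin θ = 71.77.
sin θ = 0.1650, so θ = 9.497°.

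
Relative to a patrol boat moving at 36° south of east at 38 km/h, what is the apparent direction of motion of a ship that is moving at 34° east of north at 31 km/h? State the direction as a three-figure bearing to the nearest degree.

Taking east as x and north as y: ship velocity = (17.335, 25.700) km/h; patrol boat velocity = (30.743, -22.336) km/h.
Velocity of ship relative to patrol boat = (17.335, 25.700) − (30.743, -22.336) = (-13.408, 48.036) km/h.
Bearing = atan2(-13.41, 48.04) = 344.40° clockwise from north.

344°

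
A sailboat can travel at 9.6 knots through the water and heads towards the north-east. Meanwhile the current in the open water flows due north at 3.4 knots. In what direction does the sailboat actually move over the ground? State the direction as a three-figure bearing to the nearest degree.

034°

Taking east as x and north as y: velocity relative to the water = (6.788, 6.788) knots; the water relative to ground = (0.000, 3.400) knots.
Velocity relative to ground = (6.788, 6.788) + (0.000, 3.400) = (6.788, 10.188) knots.
Bearing = atan2(6.79, 10.19) = 33.67° clockwise from north.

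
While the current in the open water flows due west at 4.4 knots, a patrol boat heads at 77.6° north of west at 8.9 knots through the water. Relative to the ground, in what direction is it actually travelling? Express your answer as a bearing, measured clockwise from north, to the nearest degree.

Taking east as x and north as y: velocity relative to the water = (-1.911, 8.692) knots; the water relative to ground = (-4.400, 0.000) knots.
Velocity relative to ground = (-1.911, 8.692) + (-4.400, 0.000) = (-6.311, 8.692) knots.
Bearing = atan2(-6.31, 8.69) = 324.02° clockwise from north.

324°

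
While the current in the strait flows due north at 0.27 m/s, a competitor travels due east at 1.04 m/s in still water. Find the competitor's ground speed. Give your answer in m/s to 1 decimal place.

1.1 m/s

Taking east as x and north as y: velocity relative to the water = (1.040, 0.000) m/s; the water relative to ground = (0.000, 0.270) m/s.
Velocity relative to ground = (1.040, 0.000) + (0.000, 0.270) = (1.040, 0.270) m/s.
Speed = |(1.040, 0.270)| = 1.074 m/s.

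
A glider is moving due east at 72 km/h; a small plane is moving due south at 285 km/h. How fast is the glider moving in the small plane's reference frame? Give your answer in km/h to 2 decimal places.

293.95 km/h

Taking east as x and north as y: glider velocity = (72.000, 0.000) km/h; small plane velocity = (0.000, -285.000) km/h.
Velocity of glider relative to small plane = (72.000, 0.000) − (0.000, -285.000) = (72.000, 285.000) km/h.
Magnitude = |(72.000, 285.000)| = 293.954 km/h.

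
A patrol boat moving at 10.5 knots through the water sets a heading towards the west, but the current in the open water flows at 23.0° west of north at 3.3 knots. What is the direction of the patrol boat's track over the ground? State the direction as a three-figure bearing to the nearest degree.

Taking east as x and north as y: velocity relative to the water = (-10.500, 0.000) knots; the water relative to ground = (-1.289, 3.038) knots.
Velocity relative to ground = (-10.500, 0.000) + (-1.289, 3.038) = (-11.789, 3.038) knots.
Bearing = atan2(-11.79, 3.04) = 284.45° clockwise from north.

284°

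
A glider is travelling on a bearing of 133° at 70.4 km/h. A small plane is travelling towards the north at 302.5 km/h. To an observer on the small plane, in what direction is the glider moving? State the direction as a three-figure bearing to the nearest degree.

Taking east as x and north as y: glider velocity = (51.487, -48.013) km/h; small plane velocity = (0.000, 302.500) km/h.
Velocity of glider relative to small plane = (51.487, -48.013) − (0.000, 302.500) = (51.487, -350.513) km/h.
Bearing = atan2(51.49, -350.51) = 171.64° clockwise from north.

172°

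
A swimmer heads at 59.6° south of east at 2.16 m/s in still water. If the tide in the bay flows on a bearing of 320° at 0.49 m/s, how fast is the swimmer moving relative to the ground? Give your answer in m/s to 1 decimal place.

1.7 m/s

Taking east as x and north as y: velocity relative to the water = (1.093, -1.863) m/s; the water relative to ground = (-0.315, 0.375) m/s.
Velocity relative to ground = (1.093, -1.863) + (-0.315, 0.375) = (0.778, -1.488) m/s.
Speed = |(0.778, -1.488)| = 1.679 m/s.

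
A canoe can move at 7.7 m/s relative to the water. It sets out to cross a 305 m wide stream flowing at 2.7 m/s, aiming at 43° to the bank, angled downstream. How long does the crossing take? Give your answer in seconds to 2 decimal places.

58.08 s

The component of the canoe's velocity perpendicular to the bank is 7.7 × sin 43° = 5.251 m/s.
The current is parallel to the bank, so it does not affect the crossing time.
Time = 305 / 5.251 = 58.080 s.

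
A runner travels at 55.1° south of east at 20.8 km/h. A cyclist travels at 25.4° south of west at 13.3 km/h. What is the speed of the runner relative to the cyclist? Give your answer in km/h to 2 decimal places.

Taking east as x and north as y: runner velocity = (11.901, -17.059) km/h; cyclist velocity = (-12.014, -5.705) km/h.
Velocity of runner relative to cyclist = (11.901, -17.059) − (-12.014, -5.705) = (23.915, -11.354) km/h.
Magnitude = |(23.915, -11.354)| = 26.474 km/h.

26.47 km/h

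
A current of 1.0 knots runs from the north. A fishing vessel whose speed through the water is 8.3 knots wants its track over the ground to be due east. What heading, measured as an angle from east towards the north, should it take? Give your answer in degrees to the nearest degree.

7°

The current pushes perpendicular to the desired track; the heading must have a component into the current equal to 1.0 knots: 8.3 sin θ = 1.0.
sin θ = 0.1205, so θ = 6.920°.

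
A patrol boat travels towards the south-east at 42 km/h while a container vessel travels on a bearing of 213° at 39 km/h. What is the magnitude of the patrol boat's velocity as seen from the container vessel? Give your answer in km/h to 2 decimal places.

Taking east as x and north as y: patrol boat velocity = (29.698, -29.698) km/h; container vessel velocity = (-21.241, -32.708) km/h.
Velocity of patrol boat relative to container vessel = (29.698, -29.698) − (-21.241, -32.708) = (50.939, 3.010) km/h.
Magnitude = |(50.939, 3.010)| = 51.028 km/h.

51.03 km/h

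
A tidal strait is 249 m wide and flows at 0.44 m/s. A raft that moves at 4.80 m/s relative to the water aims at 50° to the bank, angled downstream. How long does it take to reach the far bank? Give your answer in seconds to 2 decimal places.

67.72 s

The component of the raft's velocity perpendicular to the bank is 4.80 × sin 50° = 3.677 m/s.
Only the cross-stream component determines the crossing time; the current contributes nothing perpendicular to the bank.
Time = 249 / 3.677 = 67.718 s.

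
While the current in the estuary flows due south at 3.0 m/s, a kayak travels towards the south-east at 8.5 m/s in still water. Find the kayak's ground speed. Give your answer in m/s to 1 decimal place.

10.8 m/s

Taking east as x and north as y: velocity relative to the water = (6.010, -6.010) m/s; the water relative to ground = (0.000, -3.000) m/s.
Velocity relative to ground = (6.010, -6.010) + (0.000, -3.000) = (6.010, -9.010) m/s.
Speed = |(6.010, -9.010)| = 10.831 m/s.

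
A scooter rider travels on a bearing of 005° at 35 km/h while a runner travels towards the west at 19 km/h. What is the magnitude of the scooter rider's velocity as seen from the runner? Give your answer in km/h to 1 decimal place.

41.3 km/h

Taking east as x and north as y: scooter rider velocity = (3.050, 34.867) km/h; runner velocity = (-19.000, 0.000) km/h.
Velocity of scooter rider relative to runner = (3.050, 34.867) − (-19.000, 0.000) = (22.050, 34.867) km/h.
Magnitude = |(22.050, 34.867)| = 41.254 km/h.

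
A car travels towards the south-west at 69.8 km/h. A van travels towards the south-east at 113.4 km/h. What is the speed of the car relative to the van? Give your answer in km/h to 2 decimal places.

Taking east as x and north as y: car velocity = (-49.356, -49.356) km/h; van velocity = (80.186, -80.186) km/h.
Velocity of car relative to van = (-49.356, -49.356) − (80.186, -80.186) = (-129.542, 30.830) km/h.
Magnitude = |(-129.542, 30.830)| = 133.160 km/h.

133.16 km/h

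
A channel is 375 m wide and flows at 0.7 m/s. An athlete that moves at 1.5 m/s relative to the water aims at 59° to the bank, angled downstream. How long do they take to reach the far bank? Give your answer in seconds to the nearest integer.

The component of the athlete's velocity perpendicular to the bank is 1.5 × sin 59° = 1.286 m/s.
The current is parallel to the bank, so it does not affect the crossing time.
Time = 375 / 1.286 = 291.658 s.

292 s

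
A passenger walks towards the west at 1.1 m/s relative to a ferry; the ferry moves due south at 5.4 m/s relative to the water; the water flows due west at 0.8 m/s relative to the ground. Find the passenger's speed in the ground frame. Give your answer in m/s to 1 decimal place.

5.7 m/s

In east/north components (m/s): passenger relative to ferry = (-1.100, 0.000); ferry relative to water = (0.000, -5.400); water relative to ground = (-0.800, 0.000).
Sum = (-1.900, -5.400) m/s.
Speed = |(-1.900, -5.400)| = 5.725 m/s.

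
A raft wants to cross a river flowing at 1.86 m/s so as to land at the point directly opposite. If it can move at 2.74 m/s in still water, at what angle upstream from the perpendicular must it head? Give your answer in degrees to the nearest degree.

To cancel the current, the upstream component of the raft's velocity must equal the flow: 2.74 sin θ = 1.86.
sin θ = 1.86 / 2.74 = 0.6788.
θ = arcsin(0.6788) = 42.752°.

43°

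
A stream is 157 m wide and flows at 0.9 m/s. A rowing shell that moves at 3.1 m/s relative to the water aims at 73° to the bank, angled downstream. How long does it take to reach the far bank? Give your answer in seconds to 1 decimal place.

The component of the rowing shell's velocity perpendicular to the bank is 3.1 × sin 73° = 2.965 m/s.
Only the cross-stream component determines the crossing time; the current contributes nothing perpendicular to the bank.
Time = 157 / 2.965 = 52.959 s.

53.0 s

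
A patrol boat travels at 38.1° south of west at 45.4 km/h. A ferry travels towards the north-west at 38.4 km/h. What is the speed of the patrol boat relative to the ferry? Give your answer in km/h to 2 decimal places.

55.83 km/h

Taking east as x and north as y: patrol boat velocity = (-35.727, -28.013) km/h; ferry velocity = (-27.153, 27.153) km/h.
Velocity of patrol boat relative to ferry = (-35.727, -28.013) − (-27.153, 27.153) = (-8.574, -55.166) km/h.
Magnitude = |(-8.574, -55.166)| = 55.829 km/h.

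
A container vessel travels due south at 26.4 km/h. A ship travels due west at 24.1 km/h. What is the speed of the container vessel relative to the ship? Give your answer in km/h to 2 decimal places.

Taking east as x and north as y: container vessel velocity = (0.000, -26.400) km/h; ship velocity = (-24.100, 0.000) km/h.
Velocity of container vessel relative to ship = (0.000, -26.400) − (-24.100, 0.000) = (24.100, -26.400) km/h.
Magnitude = |(24.100, -26.400)| = 35.746 km/h.

35.75 km/h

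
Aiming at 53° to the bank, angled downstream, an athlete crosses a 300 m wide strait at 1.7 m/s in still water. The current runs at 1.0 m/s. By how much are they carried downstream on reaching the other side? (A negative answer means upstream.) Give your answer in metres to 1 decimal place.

Perpendicular speed = 1.358 m/s; crossing time = 300 / 1.358 = 220.965 s.
Net downstream speed = 2.023 m/s.
Drift = 2.023 × 220.965 = 447.031 m (downstream).

447.0 m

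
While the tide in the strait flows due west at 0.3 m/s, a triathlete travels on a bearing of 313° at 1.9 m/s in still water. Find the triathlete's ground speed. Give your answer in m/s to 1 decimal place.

2.1 m/s

Taking east as x and north as y: velocity relative to the water = (-1.390, 1.296) m/s; the water relative to ground = (-0.300, 0.000) m/s.
Velocity relative to ground = (-1.390, 1.296) + (-0.300, 0.000) = (-1.690, 1.296) m/s.
Speed = |(-1.690, 1.296)| = 2.129 m/s.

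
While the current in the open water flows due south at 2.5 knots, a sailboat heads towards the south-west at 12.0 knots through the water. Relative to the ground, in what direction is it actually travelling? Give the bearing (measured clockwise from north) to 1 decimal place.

Taking east as x and north as y: velocity relative to the water = (-8.485, -8.485) knots; the water relative to ground = (0.000, -2.500) knots.
Velocity relative to ground = (-8.485, -8.485) + (0.000, -2.500) = (-8.485, -10.985) knots.
Bearing = atan2(-8.49, -10.99) = 217.68° clockwise from north.

217.7°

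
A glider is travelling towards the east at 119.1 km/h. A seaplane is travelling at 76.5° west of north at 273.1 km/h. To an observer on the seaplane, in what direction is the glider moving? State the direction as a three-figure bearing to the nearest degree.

Taking east as x and north as y: glider velocity = (119.100, 0.000) km/h; seaplane velocity = (-265.554, 63.754) km/h.
Velocity of glider relative to seaplane = (119.100, 0.000) − (-265.554, 63.754) = (384.654, -63.754) km/h.
Bearing = atan2(384.65, -63.75) = 99.41° clockwise from north.

099°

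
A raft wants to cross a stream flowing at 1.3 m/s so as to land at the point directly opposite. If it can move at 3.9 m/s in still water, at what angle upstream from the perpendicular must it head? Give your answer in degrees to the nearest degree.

19°

To cancel the current, the upstream component of the raft's velocity must equal the flow: 3.9 sin θ = 1.3.
sin θ = 1.3 / 3.9 = 0.3333.
θ = arcsin(0.3333) = 19.471°.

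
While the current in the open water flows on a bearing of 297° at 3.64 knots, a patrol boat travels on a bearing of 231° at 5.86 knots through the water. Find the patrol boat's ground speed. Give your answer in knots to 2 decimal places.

8.06 knots

Taking east as x and north as y: velocity relative to the water = (-4.554, -3.688) knots; the water relative to ground = (-3.243, 1.653) knots.
Velocity relative to ground = (-4.554, -3.688) + (-3.243, 1.653) = (-7.797, -2.035) knots.
Speed = |(-7.797, -2.035)| = 8.059 knots.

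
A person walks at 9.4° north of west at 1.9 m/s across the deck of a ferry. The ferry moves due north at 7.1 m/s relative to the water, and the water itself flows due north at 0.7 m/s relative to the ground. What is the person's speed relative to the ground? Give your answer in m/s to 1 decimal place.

8.3 m/s

In east/north components (m/s): person relative to ferry = (-1.874, 0.310); ferry relative to water = (0.000, 7.100); water relative to ground = (0.000, 0.700).
Sum = (-1.874, 8.110) m/s.
Speed = |(-1.874, 8.110)| = 8.324 m/s.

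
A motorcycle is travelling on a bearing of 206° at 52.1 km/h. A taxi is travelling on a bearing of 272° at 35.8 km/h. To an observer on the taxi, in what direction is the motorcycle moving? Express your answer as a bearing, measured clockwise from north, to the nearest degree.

Taking east as x and north as y: motorcycle velocity = (-22.839, -46.827) km/h; taxi velocity = (-35.778, 1.249) km/h.
Velocity of motorcycle relative to taxi = (-22.839, -46.827) − (-35.778, 1.249) = (12.939, -48.077) km/h.
Bearing = atan2(12.94, -48.08) = 164.94° clockwise from north.

165°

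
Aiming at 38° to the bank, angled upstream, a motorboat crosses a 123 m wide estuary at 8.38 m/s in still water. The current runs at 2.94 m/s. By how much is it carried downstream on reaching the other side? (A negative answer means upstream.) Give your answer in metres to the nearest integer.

-87 m

Perpendicular speed = 5.159 m/s; crossing time = 123 / 5.159 = 23.841 s.
Net downstream speed = -3.664 m/s.
Drift = -3.664 × 23.841 = -87.341 m (upstream).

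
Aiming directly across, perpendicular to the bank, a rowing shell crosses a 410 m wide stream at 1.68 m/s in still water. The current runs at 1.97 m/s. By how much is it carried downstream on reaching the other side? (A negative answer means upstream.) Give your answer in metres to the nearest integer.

Perpendicular speed = 1.680 m/s; crossing time = 410 / 1.680 = 244.048 s.
Net downstream speed = 1.970 m/s.
Drift = 1.970 × 244.048 = 480.774 m (downstream).

481 m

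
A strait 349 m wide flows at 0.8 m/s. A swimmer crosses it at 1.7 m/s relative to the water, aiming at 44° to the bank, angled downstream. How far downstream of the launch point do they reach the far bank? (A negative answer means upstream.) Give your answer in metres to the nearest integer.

598 m

Perpendicular speed = 1.181 m/s; crossing time = 349 / 1.181 = 295.532 s.
Net downstream speed = 2.023 m/s.
Drift = 2.023 × 295.532 = 597.826 m (downstream).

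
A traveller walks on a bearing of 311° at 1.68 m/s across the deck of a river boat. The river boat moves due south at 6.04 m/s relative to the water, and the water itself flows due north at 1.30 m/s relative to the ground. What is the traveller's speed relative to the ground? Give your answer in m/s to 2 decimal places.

In east/north components (m/s): traveller relative to river boat = (-1.268, 1.102); river boat relative to water = (0.000, -6.040); water relative to ground = (0.000, 1.300).
Sum = (-1.268, -3.638) m/s.
Speed = |(-1.268, -3.638)| = 3.852 m/s.

3.85 m/s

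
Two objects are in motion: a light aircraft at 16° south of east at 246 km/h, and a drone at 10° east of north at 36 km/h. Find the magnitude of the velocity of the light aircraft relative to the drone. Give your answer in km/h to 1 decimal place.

Taking east as x and north as y: light aircraft velocity = (236.470, -67.807) km/h; drone velocity = (6.251, 35.453) km/h.
Velocity of light aircraft relative to drone = (236.470, -67.807) − (6.251, 35.453) = (230.219, -103.260) km/h.
Magnitude = |(230.219, -103.260)| = 252.316 km/h.

252.3 km/h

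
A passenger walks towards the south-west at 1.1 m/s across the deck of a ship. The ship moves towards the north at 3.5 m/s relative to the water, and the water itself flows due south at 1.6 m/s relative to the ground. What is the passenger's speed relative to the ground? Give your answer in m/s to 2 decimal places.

1.37 m/s

In east/north components (m/s): passenger relative to ship = (-0.778, -0.778); ship relative to water = (0.000, 3.500); water relative to ground = (0.000, -1.600).
Sum = (-0.778, 1.122) m/s.
Speed = |(-0.778, 1.122)| = 1.365 m/s.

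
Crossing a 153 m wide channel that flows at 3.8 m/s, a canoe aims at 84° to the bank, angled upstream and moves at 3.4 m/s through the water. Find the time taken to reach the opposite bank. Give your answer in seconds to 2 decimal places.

The component of the canoe's velocity perpendicular to the bank is 3.4 × sin 84° = 3.381 m/s.
The current is parallel to the bank, so it does not affect the crossing time.
Time = 153 / 3.381 = 45.248 s.

45.25 s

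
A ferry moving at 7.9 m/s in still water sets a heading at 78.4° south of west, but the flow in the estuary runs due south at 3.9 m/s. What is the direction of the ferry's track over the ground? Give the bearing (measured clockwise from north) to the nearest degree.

188°

Taking east as x and north as y: velocity relative to the water = (-1.589, -7.739) m/s; the water relative to ground = (0.000, -3.900) m/s.
Velocity relative to ground = (-1.589, -7.739) + (0.000, -3.900) = (-1.589, -11.639) m/s.
Bearing = atan2(-1.59, -11.64) = 187.77° clockwise from north.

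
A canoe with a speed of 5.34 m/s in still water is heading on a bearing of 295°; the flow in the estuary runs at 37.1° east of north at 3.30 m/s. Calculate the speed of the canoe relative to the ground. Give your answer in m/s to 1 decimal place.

Taking east as x and north as y: velocity relative to the water = (-4.840, 2.257) m/s; the water relative to ground = (1.991, 2.632) m/s.
Velocity relative to ground = (-4.840, 2.257) + (1.991, 2.632) = (-2.849, 4.889) m/s.
Speed = |(-2.849, 4.889)| = 5.658 m/s.

5.7 m/s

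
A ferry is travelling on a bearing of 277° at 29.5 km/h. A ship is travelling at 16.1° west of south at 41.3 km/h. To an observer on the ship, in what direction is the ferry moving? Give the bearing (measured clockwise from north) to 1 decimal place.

Taking east as x and north as y: ferry velocity = (-29.280, 3.595) km/h; ship velocity = (-11.453, -39.680) km/h.
Velocity of ferry relative to ship = (-29.280, 3.595) − (-11.453, -39.680) = (-17.827, 43.275) km/h.
Bearing = atan2(-17.83, 43.28) = 337.61° clockwise from north.

337.6°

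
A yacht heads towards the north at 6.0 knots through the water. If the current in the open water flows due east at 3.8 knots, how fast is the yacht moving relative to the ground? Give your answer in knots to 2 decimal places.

7.10 knots

Taking east as x and north as y: velocity relative to the water = (0.000, 6.000) knots; the water relative to ground = (3.800, 0.000) knots.
Velocity relative to ground = (0.000, 6.000) + (3.800, 0.000) = (3.800, 6.000) knots.
Speed = |(3.800, 6.000)| = 7.102 knots.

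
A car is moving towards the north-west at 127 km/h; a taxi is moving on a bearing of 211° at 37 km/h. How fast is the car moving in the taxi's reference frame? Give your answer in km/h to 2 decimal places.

Taking east as x and north as y: car velocity = (-89.803, 89.803) km/h; taxi velocity = (-19.056, -31.715) km/h.
Velocity of car relative to taxi = (-89.803, 89.803) − (-19.056, -31.715) = (-70.746, 121.518) km/h.
Magnitude = |(-70.746, 121.518)| = 140.611 km/h.

140.61 km/h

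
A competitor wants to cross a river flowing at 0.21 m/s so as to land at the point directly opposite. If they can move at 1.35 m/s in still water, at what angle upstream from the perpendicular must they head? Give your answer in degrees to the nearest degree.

9°

To cancel the current, the upstream component of the competitor's velocity must equal the flow: 1.35 sin θ = 0.21.
sin θ = 0.21 / 1.35 = 0.1556.
θ = arcsin(0.1556) = 8.949°.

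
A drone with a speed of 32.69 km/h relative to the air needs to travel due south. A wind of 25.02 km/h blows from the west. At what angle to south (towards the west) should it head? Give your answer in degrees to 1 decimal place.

49.9°

The wind pushes perpendicular to the desired track; the heading must have a component into the wind equal to 25.02 km/h: 32.69 sin θ = 25.02.
sin θ = 0.7654, so θ = 49.940°.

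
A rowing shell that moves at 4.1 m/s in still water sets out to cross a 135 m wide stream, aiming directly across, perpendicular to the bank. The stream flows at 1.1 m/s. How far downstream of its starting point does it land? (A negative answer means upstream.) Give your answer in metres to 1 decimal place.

36.2 m

Perpendicular speed = 4.100 m/s; crossing time = 135 / 4.100 = 32.927 s.
Net downstream speed = 1.100 m/s.
Drift = 1.100 × 32.927 = 36.220 m (downstream).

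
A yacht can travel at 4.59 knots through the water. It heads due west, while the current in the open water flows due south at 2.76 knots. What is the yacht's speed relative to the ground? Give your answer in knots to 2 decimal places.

Taking east as x and north as y: velocity relative to the water = (-4.590, 0.000) knots; the water relative to ground = (0.000, -2.760) knots.
Velocity relative to ground = (-4.590, 0.000) + (0.000, -2.760) = (-4.590, -2.760) knots.
Speed = |(-4.590, -2.760)| = 5.356 knots.

5.36 knots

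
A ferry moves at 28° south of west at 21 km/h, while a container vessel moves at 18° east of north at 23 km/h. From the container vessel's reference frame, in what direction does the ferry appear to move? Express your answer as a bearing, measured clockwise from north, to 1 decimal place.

218.9°

Taking east as x and north as y: ferry velocity = (-18.542, -9.859) km/h; container vessel velocity = (7.107, 21.874) km/h.
Velocity of ferry relative to container vessel = (-18.542, -9.859) − (7.107, 21.874) = (-25.649, -31.733) km/h.
Bearing = atan2(-25.65, -31.73) = 218.95° clockwise from north.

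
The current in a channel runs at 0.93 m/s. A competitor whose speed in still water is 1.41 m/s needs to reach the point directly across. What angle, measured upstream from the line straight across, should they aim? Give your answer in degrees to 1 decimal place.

To cancel the current, the upstream component of the competitor's velocity must equal the flow: 1.41 sin θ = 0.93.
sin θ = 0.93 / 1.41 = 0.6596.
θ = arcsin(0.6596) = 41.267°.

41.3°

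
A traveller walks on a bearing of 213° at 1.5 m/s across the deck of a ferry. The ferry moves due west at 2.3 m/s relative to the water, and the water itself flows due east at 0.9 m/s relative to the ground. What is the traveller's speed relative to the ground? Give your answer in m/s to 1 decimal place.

In east/north components (m/s): traveller relative to ferry = (-0.817, -1.258); ferry relative to water = (-2.300, 0.000); water relative to ground = (0.900, 0.000).
Sum = (-2.217, -1.258) m/s.
Speed = |(-2.217, -1.258)| = 2.549 m/s.

2.5 m/s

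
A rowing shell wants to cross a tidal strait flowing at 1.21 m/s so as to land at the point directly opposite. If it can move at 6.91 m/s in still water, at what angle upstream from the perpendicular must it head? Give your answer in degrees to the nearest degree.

To cancel the current, the upstream component of the rowing shell's velocity must equal the flow: 6.91 sin θ = 1.21.
sin θ = 1.21 / 6.91 = 0.1751.
θ = arcsin(0.1751) = 10.085°.

10°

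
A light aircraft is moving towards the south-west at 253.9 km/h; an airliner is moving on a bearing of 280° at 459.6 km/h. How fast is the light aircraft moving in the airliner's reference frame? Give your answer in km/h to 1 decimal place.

Taking east as x and north as y: light aircraft velocity = (-179.534, -179.534) km/h; airliner velocity = (-452.618, 79.809) km/h.
Velocity of light aircraft relative to airliner = (-179.534, -179.534) − (-452.618, 79.809) = (273.083, -259.343) km/h.
Magnitude = |(273.083, -259.343)| = 376.608 km/h.

376.6 km/h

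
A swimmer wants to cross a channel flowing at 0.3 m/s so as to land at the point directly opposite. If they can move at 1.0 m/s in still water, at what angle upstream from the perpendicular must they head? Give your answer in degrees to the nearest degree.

To cancel the current, the upstream component of the swimmer's velocity must equal the flow: 1.0 sin θ = 0.3.
sin θ = 0.3 / 1.0 = 0.3000.
θ = arcsin(0.3000) = 17.458°.

17°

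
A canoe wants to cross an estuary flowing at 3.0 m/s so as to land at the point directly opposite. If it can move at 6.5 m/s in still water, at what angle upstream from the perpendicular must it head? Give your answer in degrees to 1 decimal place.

27.5°

To cancel the current, the upstream component of the canoe's velocity must equal the flow: 6.5 sin θ = 3.0.
sin θ = 3.0 / 6.5 = 0.4615.
θ = arcsin(0.4615) = 27.486°.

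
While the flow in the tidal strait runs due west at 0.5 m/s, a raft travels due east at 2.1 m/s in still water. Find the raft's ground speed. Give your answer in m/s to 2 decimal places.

Taking east as x and north as y: velocity relative to the water = (2.100, 0.000) m/s; the water relative to ground = (-0.500, 0.000) m/s.
Velocity relative to ground = (2.100, 0.000) + (-0.500, 0.000) = (1.600, 0.000) m/s.
Speed = |(1.600, 0.000)| = 1.600 m/s.

1.60 m/s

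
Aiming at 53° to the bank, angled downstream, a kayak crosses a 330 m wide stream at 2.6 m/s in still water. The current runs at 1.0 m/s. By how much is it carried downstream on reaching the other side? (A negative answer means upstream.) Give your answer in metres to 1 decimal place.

407.6 m

Perpendicular speed = 2.076 m/s; crossing time = 330 / 2.076 = 158.925 s.
Net downstream speed = 2.565 m/s.
Drift = 2.565 × 158.925 = 407.598 m (downstream).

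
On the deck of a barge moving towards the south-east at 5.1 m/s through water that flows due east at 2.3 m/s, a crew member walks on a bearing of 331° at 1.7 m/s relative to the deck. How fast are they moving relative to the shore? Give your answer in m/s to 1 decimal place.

In east/north components (m/s): crew member relative to barge = (-0.824, 1.487); barge relative to water = (3.606, -3.606); water relative to ground = (2.300, 0.000).
Sum = (5.082, -2.119) m/s.
Speed = |(5.082, -2.119)| = 5.506 m/s.

5.5 m/s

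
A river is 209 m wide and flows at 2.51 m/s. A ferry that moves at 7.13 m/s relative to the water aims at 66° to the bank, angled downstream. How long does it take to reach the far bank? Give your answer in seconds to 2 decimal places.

The component of the ferry's velocity perpendicular to the bank is 7.13 × sin 66° = 6.514 m/s.
The flow acts along the bank and has no component across it.
Time = 209 / 6.514 = 32.087 s.

32.09 s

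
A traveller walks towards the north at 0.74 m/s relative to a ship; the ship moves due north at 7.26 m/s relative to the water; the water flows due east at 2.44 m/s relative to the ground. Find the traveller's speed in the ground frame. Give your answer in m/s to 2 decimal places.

In east/north components (m/s): traveller relative to ship = (0.000, 0.740); ship relative to water = (0.000, 7.260); water relative to ground = (2.440, 0.000).
Sum = (2.440, 8.000) m/s.
Speed = |(2.440, 8.000)| = 8.364 m/s.

8.36 m/s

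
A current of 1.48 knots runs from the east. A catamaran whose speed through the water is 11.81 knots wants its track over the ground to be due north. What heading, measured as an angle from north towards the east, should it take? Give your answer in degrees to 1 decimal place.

The current pushes perpendicular to the desired track; the heading must have a component into the current equal to 1.48 knots: 11.81 sin θ = 1.48.
sin θ = 0.1253, so θ = 7.199°.

7.2°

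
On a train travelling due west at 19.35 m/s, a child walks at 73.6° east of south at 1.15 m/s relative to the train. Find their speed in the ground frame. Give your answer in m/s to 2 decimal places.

18.25 m/s

Taking east as x and north as y: train velocity = (-19.350, 0.000) m/s; child velocity relative to train = (1.103, -0.325) m/s.
Velocity relative to ground = (-19.350, 0.000) + (1.103, -0.325) = (-18.247, -0.325) m/s.
Speed = |(-18.247, -0.325)| = 18.250 m/s.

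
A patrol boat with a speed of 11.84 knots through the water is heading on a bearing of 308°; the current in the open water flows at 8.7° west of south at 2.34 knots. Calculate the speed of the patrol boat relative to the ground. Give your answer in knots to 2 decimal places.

10.89 knots

Taking east as x and north as y: velocity relative to the water = (-9.330, 7.289) knots; the water relative to ground = (-0.354, -2.313) knots.
Velocity relative to ground = (-9.330, 7.289) + (-0.354, -2.313) = (-9.684, 4.976) knots.
Speed = |(-9.684, 4.976)| = 10.888 knots.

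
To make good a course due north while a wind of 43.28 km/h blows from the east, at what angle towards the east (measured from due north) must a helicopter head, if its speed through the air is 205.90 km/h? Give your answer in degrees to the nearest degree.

The wind pushes perpendicular to the desired track; the heading must have a component into the wind equal to 43.28 km/h: 205.90 sin θ = 43.28.
sin θ = 0.2102, so θ = 12.134°.

12°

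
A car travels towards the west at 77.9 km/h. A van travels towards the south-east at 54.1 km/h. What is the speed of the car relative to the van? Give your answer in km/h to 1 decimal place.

Taking east as x and north as y: car velocity = (-77.900, 0.000) km/h; van velocity = (38.254, -38.254) km/h.
Velocity of car relative to van = (-77.900, 0.000) − (38.254, -38.254) = (-116.154, 38.254) km/h.
Magnitude = |(-116.154, 38.254)| = 122.292 km/h.

122.3 km/h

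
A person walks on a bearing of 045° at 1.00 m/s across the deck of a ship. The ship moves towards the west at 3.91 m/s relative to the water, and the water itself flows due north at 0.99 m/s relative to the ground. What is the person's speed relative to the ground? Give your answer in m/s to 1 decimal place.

In east/north components (m/s): person relative to ship = (0.707, 0.707); ship relative to water = (-3.910, 0.000); water relative to ground = (0.000, 0.990).
Sum = (-3.203, 1.697) m/s.
Speed = |(-3.203, 1.697)| = 3.625 m/s.

3.6 m/s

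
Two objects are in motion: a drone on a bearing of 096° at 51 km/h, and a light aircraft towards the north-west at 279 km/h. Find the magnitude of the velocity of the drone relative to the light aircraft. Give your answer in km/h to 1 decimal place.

Taking east as x and north as y: drone velocity = (50.721, -5.331) km/h; light aircraft velocity = (-197.283, 197.283) km/h.
Velocity of drone relative to light aircraft = (50.721, -5.331) − (-197.283, 197.283) = (248.003, -202.614) km/h.
Magnitude = |(248.003, -202.614)| = 320.247 km/h.

320.2 km/h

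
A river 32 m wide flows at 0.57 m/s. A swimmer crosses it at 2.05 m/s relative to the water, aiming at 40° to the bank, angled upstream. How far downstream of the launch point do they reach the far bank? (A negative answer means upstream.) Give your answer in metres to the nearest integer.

Perpendicular speed = 1.318 m/s; crossing time = 32 / 1.318 = 24.284 s.
Net downstream speed = -1.000 m/s.
Drift = -1.000 × 24.284 = -24.294 m (upstream).

-24 m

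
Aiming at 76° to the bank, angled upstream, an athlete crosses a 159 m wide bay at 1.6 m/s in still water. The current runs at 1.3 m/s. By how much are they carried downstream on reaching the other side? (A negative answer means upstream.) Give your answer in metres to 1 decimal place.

93.5 m

Perpendicular speed = 1.552 m/s; crossing time = 159 / 1.552 = 102.417 s.
Net downstream speed = 0.913 m/s.
Drift = 0.913 × 102.417 = 93.499 m (downstream).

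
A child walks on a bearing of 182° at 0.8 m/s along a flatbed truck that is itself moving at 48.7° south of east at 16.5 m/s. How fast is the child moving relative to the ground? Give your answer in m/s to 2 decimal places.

Taking east as x and north as y: flatbed truck velocity = (10.890, -12.396) m/s; child velocity relative to flatbed truck = (-0.028, -0.800) m/s.
Velocity relative to ground = (10.890, -12.396) + (-0.028, -0.800) = (10.862, -13.195) m/s.
Speed = |(10.862, -13.195)| = 17.091 m/s.

17.09 m/s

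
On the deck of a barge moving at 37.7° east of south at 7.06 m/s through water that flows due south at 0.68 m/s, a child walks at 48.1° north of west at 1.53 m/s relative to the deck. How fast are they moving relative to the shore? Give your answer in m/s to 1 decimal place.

6.1 m/s

In east/north components (m/s): child relative to barge = (-1.022, 1.139); barge relative to water = (4.317, -5.586); water relative to ground = (0.000, -0.680).
Sum = (3.296, -5.127) m/s.
Speed = |(3.296, -5.127)| = 6.095 m/s.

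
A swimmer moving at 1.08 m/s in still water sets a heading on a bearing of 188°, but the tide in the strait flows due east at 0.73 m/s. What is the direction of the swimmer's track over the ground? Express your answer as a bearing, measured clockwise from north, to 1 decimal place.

151.5°

Taking east as x and north as y: velocity relative to the water = (-0.150, -1.069) m/s; the water relative to ground = (0.730, 0.000) m/s.
Velocity relative to ground = (-0.150, -1.069) + (0.730, 0.000) = (0.580, -1.069) m/s.
Bearing = atan2(0.58, -1.07) = 151.54° clockwise from north.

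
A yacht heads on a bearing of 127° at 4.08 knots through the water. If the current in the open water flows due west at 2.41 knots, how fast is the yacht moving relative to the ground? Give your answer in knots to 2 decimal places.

Taking east as x and north as y: velocity relative to the water = (3.258, -2.455) knots; the water relative to ground = (-2.410, 0.000) knots.
Velocity relative to ground = (3.258, -2.455) + (-2.410, 0.000) = (0.848, -2.455) knots.
Speed = |(0.848, -2.455)| = 2.598 knots.

2.60 knots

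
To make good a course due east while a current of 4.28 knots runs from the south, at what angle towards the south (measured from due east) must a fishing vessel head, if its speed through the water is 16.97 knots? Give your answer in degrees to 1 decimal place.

14.6°

The current pushes perpendicular to the desired track; the heading must have a component into the current equal to 4.28 knots: 16.97 sin θ = 4.28.
sin θ = 0.2522, so θ = 14.608°.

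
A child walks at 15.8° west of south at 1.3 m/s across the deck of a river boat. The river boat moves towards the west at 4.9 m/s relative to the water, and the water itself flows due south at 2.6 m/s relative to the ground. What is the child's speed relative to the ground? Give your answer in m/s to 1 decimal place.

In east/north components (m/s): child relative to river boat = (-0.354, -1.251); river boat relative to water = (-4.900, 0.000); water relative to ground = (0.000, -2.600).
Sum = (-5.254, -3.851) m/s.
Speed = |(-5.254, -3.851)| = 6.514 m/s.

6.5 m/s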